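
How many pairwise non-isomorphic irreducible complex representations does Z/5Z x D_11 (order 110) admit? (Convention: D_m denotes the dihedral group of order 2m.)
35

Working: The number of irreducible complex representations of a finite group equals its number of conjugacy classes. For a direct product, #classes(G x H) = #classes(G) * #classes(H). Z/5Z has 5 classes (abelian), D_11 has 7 classes, so 5 * 7 = 35, so Z/5Z x D_11 (order 110) has exactly 35 irreducible complex representations.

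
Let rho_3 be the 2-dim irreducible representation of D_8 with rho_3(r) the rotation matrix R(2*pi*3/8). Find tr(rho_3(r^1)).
chi_{rho_3}(r^1) = 2*cos(2*pi*3*1/8) = -sqrt(2)

Proof sketch: rho_3(r^1) is rotation by angle 2*pi*3*1/8, whose trace is 2*cos(2*pi*3*1/8) = -sqrt(2).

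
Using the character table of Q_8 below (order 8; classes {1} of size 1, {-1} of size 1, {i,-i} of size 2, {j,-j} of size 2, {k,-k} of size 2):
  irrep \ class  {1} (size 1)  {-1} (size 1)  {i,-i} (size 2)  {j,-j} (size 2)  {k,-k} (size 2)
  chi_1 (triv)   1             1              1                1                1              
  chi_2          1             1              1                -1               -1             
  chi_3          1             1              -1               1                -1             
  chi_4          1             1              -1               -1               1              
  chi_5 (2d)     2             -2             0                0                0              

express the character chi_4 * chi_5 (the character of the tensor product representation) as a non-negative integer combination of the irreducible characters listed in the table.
chi_4 tensor chi_5 = chi_5 (all other irreducibles have multiplicity 0).

Argument: The character of a tensor product is the pointwise product (chi_4 * chi_5)(C) = chi_4(C) * chi_5(C):
  {1}: (1)*(2), {-1}: (1)*(-2), {i,-i}: (-1)*(0), {j,-j}: (-1)*(0), {k,-k}: (1)*(0)
so (chi_4 * chi_5) takes values
  {1} -> 2, {-1} -> -2, {i,-i} -> 0, {j,-j} -> 0, {k,-k} -> 0.
Now take the inner product of this character with each irreducible chi from the table, <chi_4*chi_5, chi> = (1/8) sum_C |C| (chi_4*chi_5)(C) conj(chi(C)):
  <chi_4*chi_5, chi_1> = (1/8)[1*(2)*conj(1) + 1*(-2)*conj(1) + 2*(0)*conj(1) + 2*(0)*conj(1) + 2*(0)*conj(1)]
      = (1/8)[(2) + (-2) + (0) + (0) + (0)] = 0/8 = 0
  <chi_4*chi_5, chi_2> = (1/8)[1*(2)*conj(1) + 1*(-2)*conj(1) + 2*(0)*conj(1) + 2*(0)*conj(-1) + 2*(0)*conj(-1)]
      = (1/8)[(2) + (-2) + (0) + (0) + (0)] = 0/8 = 0
  <chi_4*chi_5, chi_3> = (1/8)[1*(2)*conj(1) + 1*(-2)*conj(1) + 2*(0)*conj(-1) + 2*(0)*conj(1) + 2*(0)*conj(-1)]
      = (1/8)[(2) + (-2) + (0) + (0) + (0)] = 0/8 = 0
  <chi_4*chi_5, chi_4> = (1/8)[1*(2)*conj(1) + 1*(-2)*conj(1) + 2*(0)*conj(-1) + 2*(0)*conj(-1) + 2*(0)*conj(1)]
      = (1/8)[(2) + (-2) + (0) + (0) + (0)] = 0/8 = 0
  <chi_4*chi_5, chi_5> = (1/8)[1*(2)*conj(2) + 1*(-2)*conj(-2) + 2*(0)*conj(0) + 2*(0)*conj(0) + 2*(0)*conj(0)]
      = (1/8)[(4) + (4) + (0) + (0) + (0)] = 8/8 = 1
Hence the multiplicities are chi_5: 1. Dimension check: dim(chi_4)*dim(chi_5) = 1*2 = 2 and sum (mult * dim) = 1*2 = 2.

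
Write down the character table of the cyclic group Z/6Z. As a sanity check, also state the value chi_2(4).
Character table of Z/6Z (irreps indexed chi_0,...,chi_5 with chi_k(m) = zeta_6^(k*m), zeta_6 = exp(2*pi*i/6)):
  irrep \ class  {0} (size 1)  {1} (size 1)    {2} (size 1)    {3} (size 1)  {4} (size 1)    {5} (size 1)  
  chi_0          1             1               1               1             1               1             
  chi_1          1             exp(I*pi/3)     exp(2*I*pi/3)   -1            exp(-2*I*pi/3)  exp(-I*pi/3)  
  chi_2          1             exp(2*I*pi/3)   exp(-2*I*pi/3)  1             exp(2*I*pi/3)   exp(-2*I*pi/3)
  chi_3          1             -1              1               -1            1               -1            
  chi_4          1             exp(-2*I*pi/3)  exp(2*I*pi/3)   1             exp(-2*I*pi/3)  exp(2*I*pi/3) 
  chi_5          1             exp(-I*pi/3)    exp(-2*I*pi/3)  -1            exp(2*I*pi/3)   exp(I*pi/3)   

Spot check: chi_2(4) = zeta_6^(2*4) = zeta_6^8 = exp(2*I*pi/3).

Derivation: Z/6Z is abelian, so all 6 irreducible complex representations are 1-dimensional. They are given by chi_k(m) = zeta_6^(k*m) for k = 0,...,5. Row orthogonality: sum_m chi_k(m) conj(chi_l(m)) = 6 * [k = l].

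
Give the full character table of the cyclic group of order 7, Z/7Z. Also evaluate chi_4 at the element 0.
Character table of Z/7Z (irreps indexed chi_0,...,chi_6 with chi_k(m) = zeta_7^(k*m), zeta_7 = exp(2*pi*i/7)):
  irrep \ class  {0} (size 1)  {1} (size 1)    {2} (size 1)    {3} (size 1)    {4} (size 1)    {5} (size 1)    {6} (size 1)  
  chi_0          1             1               1               1               1               1               1             
  chi_1          1             exp(2*I*pi/7)   exp(4*I*pi/7)   exp(6*I*pi/7)   exp(-6*I*pi/7)  exp(-4*I*pi/7)  exp(-2*I*pi/7)
  chi_2          1             exp(4*I*pi/7)   exp(-6*I*pi/7)  exp(-2*I*pi/7)  exp(2*I*pi/7)   exp(6*I*pi/7)   exp(-4*I*pi/7)
  chi_3          1             exp(6*I*pi/7)   exp(-2*I*pi/7)  exp(4*I*pi/7)   exp(-4*I*pi/7)  exp(2*I*pi/7)   exp(-6*I*pi/7)
  chi_4          1             exp(-6*I*pi/7)  exp(2*I*pi/7)   exp(-4*I*pi/7)  exp(4*I*pi/7)   exp(-2*I*pi/7)  exp(6*I*pi/7) 
  chi_5          1             exp(-4*I*pi/7)  exp(6*I*pi/7)   exp(2*I*pi/7)   exp(-2*I*pi/7)  exp(-6*I*pi/7)  exp(4*I*pi/7) 
  chi_6          1             exp(-2*I*pi/7)  exp(-4*I*pi/7)  exp(-6*I*pi/7)  exp(6*I*pi/7)   exp(4*I*pi/7)   exp(2*I*pi/7) 

Spot check: chi_4(0) = zeta_7^(4*0) = zeta_7^0 = 1.

Derivation: Z/7Z is abelian, so all 7 irreducible complex representations are 1-dimensional. They are given by chi_k(m) = zeta_7^(k*m) for k = 0,...,6. Row orthogonality: sum_m chi_k(m) conj(chi_l(m)) = 7 * [k = l].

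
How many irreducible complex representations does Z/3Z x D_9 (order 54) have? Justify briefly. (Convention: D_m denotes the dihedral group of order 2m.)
18

Explanation: The number of irreducible complex representations of a finite group equals its number of conjugacy classes. For a direct product, #classes(G x H) = #classes(G) * #classes(H). Z/3Z has 3 classes (abelian), D_9 has 6 classes, so 3 * 6 = 18, so Z/3Z x D_9 (order 54) has exactly 18 irreducible complex representations.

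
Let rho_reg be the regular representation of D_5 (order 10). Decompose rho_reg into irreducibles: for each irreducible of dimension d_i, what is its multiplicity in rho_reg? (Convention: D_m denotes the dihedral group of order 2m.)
Each irreducible V_i of dimension d_i appears with multiplicity d_i, i.e. rho_reg = (direct sum over all irreducibles V_i) d_i V_i. The irreducible dimensions for D_5 are 1, 1, 2, 2: 2 irreducibles of dimension 1, each with multiplicity 1; 2 irreducibles of dimension 2, each with multiplicity 2. Total dimension 2*1*1 + 2*2*2 = 10 = |G|.

Why: General theorem: in the regular representation of a finite group G, each irreducible appears with multiplicity equal to its dimension. Check: dim(rho_reg) = sum d_i^2 = 1 + 1 + 4 + 4 = 10 = |G|.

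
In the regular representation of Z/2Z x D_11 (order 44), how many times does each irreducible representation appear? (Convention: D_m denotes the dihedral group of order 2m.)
Each irreducible V_i of dimension d_i appears with multiplicity d_i, i.e. rho_reg = (direct sum over all irreducibles V_i) d_i V_i. The irreducible dimensions for Z/2Z x D_11 are 1, 1, 1, 1, 2, 2, 2, 2, 2, 2, 2, 2, 2, 2: 4 irreducibles of dimension 1, each with multiplicity 1; 10 irreducibles of dimension 2, each with multiplicity 2. Total dimension 4*1*1 + 10*2*2 = 44 = |G|.

Why: General theorem: in the regular representation of a finite group G, each irreducible appears with multiplicity equal to its dimension. Check: dim(rho_reg) = sum d_i^2 = 1 + 1 + 1 + 1 + 4 + 4 + 4 + 4 + 4 + 4 + 4 + 4 + 4 + 4 = 44 = |G|.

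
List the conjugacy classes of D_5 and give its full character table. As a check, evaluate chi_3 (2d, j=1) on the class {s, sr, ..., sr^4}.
Conjugacy classes: {e} of size 1, {r^1, r^4} of size 2, {r^2, r^3} of size 2, {s, sr, ..., sr^4} of size 5.
Character table:
  irrep \ class              {e} (size 1)  {r^1, r^4} (size 2)  {r^2, r^3} (size 2)  {s, sr, ..., sr^4} (size 5)
  chi_1 (triv)               1             1                    1                    1                          
  chi_2 (sign: r->1, s->-1)  1             1                    1                    -1                         
  chi_3 (2d, j=1)            2             -1/2 + sqrt(5)/2     -sqrt(5)/2 - 1/2     0                          
  chi_4 (2d, j=2)            2             -sqrt(5)/2 - 1/2     -1/2 + sqrt(5)/2     0                          

Spot check: chi_3 (2d, j=1) on {s, sr, ..., sr^4} = 0.

Reasoning: D_5 has order 2*5 = 10 with 4 conjugacy classes, hence 4 irreducibles. Sum of squared dims 1 + 1 + 4 + 4 = 10 = |G|. Linear characters come from the abelianisation; the 2-dimensional irreps have character r^k -> 2*cos(2*pi*j*k/5), reflections -> 0.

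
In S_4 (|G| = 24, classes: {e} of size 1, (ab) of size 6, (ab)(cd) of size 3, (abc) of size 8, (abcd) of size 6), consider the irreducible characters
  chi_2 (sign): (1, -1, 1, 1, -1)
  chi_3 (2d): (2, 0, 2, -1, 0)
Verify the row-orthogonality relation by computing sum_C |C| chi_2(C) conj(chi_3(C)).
Sum = 0; so <chi_2, chi_3> = 0 (distinct irreducibles are orthogonal).

Details: Compute term by term over conjugacy classes (|C| * chi_2(C) * conj(chi_3(C))):
  1*(1)*conj(2) + 6*(-1)*conj(0) + 3*(1)*conj(2) + 8*(1)*conj(-1) + 6*(-1)*conj(0)
  = (2) + (0) + (6) + (-8) + (0)
  = 0.
Dividing by |G| = 24 gives 0/24 = 0, matching the row-orthogonality relation <chi_2, chi_3> = [chi_2 = chi_3].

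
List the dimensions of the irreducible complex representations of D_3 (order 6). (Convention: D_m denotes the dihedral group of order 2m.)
Dimensions: 1, 1, 2

Reasoning: There are 3 irreducibles (= number of conjugacy classes). Their dimensions d_i satisfy sum d_i^2 = |G| = 6: 1 + 1 + 4 = 6.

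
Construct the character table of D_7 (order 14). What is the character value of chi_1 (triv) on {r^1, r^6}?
Conjugacy classes: {e} of size 1, {r^1, r^6} of size 2, {r^2, r^5} of size 2, {r^3, r^4} of size 2, {s, sr, ..., sr^6} of size 7.
Character table:
  irrep \ class              {e} (size 1)  {r^1, r^6} (size 2)  {r^2, r^5} (size 2)  {r^3, r^4} (size 2)  {s, sr, ..., sr^6} (size 7)
  chi_1 (triv)               1             1                    1                    1                    1                          
  chi_2 (sign: r->1, s->-1)  1             1                    1                    1                    -1                         
  chi_3 (2d, j=1)            2             2*cos(2*pi/7)        -2*cos(3*pi/7)       -2*cos(pi/7)         0                          
  chi_4 (2d, j=2)            2             -2*cos(3*pi/7)       -2*cos(pi/7)         2*cos(2*pi/7)        0                          
  chi_5 (2d, j=3)            2             -2*cos(pi/7)         2*cos(2*pi/7)        -2*cos(3*pi/7)       0                          

Spot check: chi_1 (triv) on {r^1, r^6} = 1.

Reasoning: D_7 has order 2*7 = 14 with 5 conjugacy classes, hence 5 irreducibles. Sum of squared dims 1 + 1 + 4 + 4 + 4 = 14 = |G|. Linear characters come from the abelianisation; the 2-dimensional irreps have character r^k -> 2*cos(2*pi*j*k/7), reflections -> 0.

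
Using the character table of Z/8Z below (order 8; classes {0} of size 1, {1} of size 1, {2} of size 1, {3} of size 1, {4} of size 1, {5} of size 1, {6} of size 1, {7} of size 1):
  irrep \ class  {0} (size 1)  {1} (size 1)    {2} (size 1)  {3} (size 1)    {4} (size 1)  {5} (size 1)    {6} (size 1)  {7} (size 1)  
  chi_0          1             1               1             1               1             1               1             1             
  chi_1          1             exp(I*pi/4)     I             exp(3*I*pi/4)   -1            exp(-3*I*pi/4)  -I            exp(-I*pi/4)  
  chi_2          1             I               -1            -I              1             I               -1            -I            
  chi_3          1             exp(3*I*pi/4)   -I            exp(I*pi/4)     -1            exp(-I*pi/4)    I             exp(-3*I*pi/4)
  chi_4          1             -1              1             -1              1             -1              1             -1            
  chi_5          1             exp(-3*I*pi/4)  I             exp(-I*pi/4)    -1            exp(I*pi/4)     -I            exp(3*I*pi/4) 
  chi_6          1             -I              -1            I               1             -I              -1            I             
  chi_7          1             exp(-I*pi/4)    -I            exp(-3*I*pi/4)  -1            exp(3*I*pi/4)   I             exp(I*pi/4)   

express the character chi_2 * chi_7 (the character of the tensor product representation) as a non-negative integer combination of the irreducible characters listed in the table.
chi_2 tensor chi_7 = chi_1 (all other irreducibles have multiplicity 0).

Argument: The character of a tensor product is the pointwise product (chi_2 * chi_7)(C) = chi_2(C) * chi_7(C):
  {0}: (1)*(1), {1}: (I)*(exp(-I*pi/4)), {2}: (-1)*(-I), {3}: (-I)*(exp(-3*I*pi/4)), {4}: (1)*(-1), {5}: (I)*(exp(3*I*pi/4)), {6}: (-1)*(I), {7}: (-I)*(exp(I*pi/4))
so (chi_2 * chi_7) takes values
  {0} -> 1, {1} -> exp(I*pi/4), {2} -> I, {3} -> -exp(-I*pi/4), {4} -> -1, {5} -> exp(-3*I*pi/4), {6} -> -I, {7} -> -exp(3*I*pi/4).
Now take the inner product of this character with each irreducible chi from the table, <chi_2*chi_7, chi> = (1/8) sum_C |C| (chi_2*chi_7)(C) conj(chi(C)):
  <chi_2*chi_7, chi_0> = (1/8)[1*(1)*conj(1) + 1*(exp(I*pi/4))*conj(1) + 1*(I)*conj(1) + 1*(-exp(-I*pi/4))*conj(1) + 1*(-1)*conj(1) + 1*(exp(-3*I*pi/4))*conj(1) + 1*(-I)*conj(1) + 1*(-exp(3*I*pi/4))*conj(1)]
      = (1/8)[(1) + (exp(I*pi/4)) + (I) + (-exp(-I*pi/4)) + (-1) + (exp(-3*I*pi/4)) + (-I) + (-exp(3*I*pi/4))] = 0/8 = 0
  <chi_2*chi_7, chi_1> = (1/8)[1*(1)*conj(1) + 1*(exp(I*pi/4))*conj(exp(I*pi/4)) + 1*(I)*conj(I) + 1*(-exp(-I*pi/4))*conj(exp(3*I*pi/4)) + 1*(-1)*conj(-1) + 1*(exp(-3*I*pi/4))*conj(exp(-3*I*pi/4)) + 1*(-I)*conj(-I) + 1*(-exp(3*I*pi/4))*conj(exp(-I*pi/4))]
      = (1/8)[(1) + (1) + (1) + (1) + (1) + (1) + (1) + (1)] = 8/8 = 1
  <chi_2*chi_7, chi_2> = (1/8)[1*(1)*conj(1) + 1*(exp(I*pi/4))*conj(I) + 1*(I)*conj(-1) + 1*(-exp(-I*pi/4))*conj(-I) + 1*(-1)*conj(1) + 1*(exp(-3*I*pi/4))*conj(I) + 1*(-I)*conj(-1) + 1*(-exp(3*I*pi/4))*conj(-I)]
      = (1/8)[(1) + (-exp(3*I*pi/4)) + (-I) + (-exp(I*pi/4)) + (-1) + (-exp(-I*pi/4)) + (I) + (-exp(-3*I*pi/4))] = 0/8 = 0
  <chi_2*chi_7, chi_3> = (1/8)[1*(1)*conj(1) + 1*(exp(I*pi/4))*conj(exp(3*I*pi/4)) + 1*(I)*conj(-I) + 1*(-exp(-I*pi/4))*conj(exp(I*pi/4)) + 1*(-1)*conj(-1) + 1*(exp(-3*I*pi/4))*conj(exp(-I*pi/4)) + 1*(-I)*conj(I) + 1*(-exp(3*I*pi/4))*conj(exp(-3*I*pi/4))]
      = (1/8)[(1) + (-I) + (-1) + (I) + (1) + (-I) + (-1) + (I)] = 0/8 = 0
  <chi_2*chi_7, chi_4> = (1/8)[1*(1)*conj(1) + 1*(exp(I*pi/4))*conj(-1) + 1*(I)*conj(1) + 1*(-exp(-I*pi/4))*conj(-1) + 1*(-1)*conj(1) + 1*(exp(-3*I*pi/4))*conj(-1) + 1*(-I)*conj(1) + 1*(-exp(3*I*pi/4))*conj(-1)]
      = (1/8)[(1) + (-exp(I*pi/4)) + (I) + (exp(-I*pi/4)) + (-1) + (-exp(-3*I*pi/4)) + (-I) + (exp(3*I*pi/4))] = 0/8 = 0
  <chi_2*chi_7, chi_5> = (1/8)[1*(1)*conj(1) + 1*(exp(I*pi/4))*conj(exp(-3*I*pi/4)) + 1*(I)*conj(I) + 1*(-exp(-I*pi/4))*conj(exp(-I*pi/4)) + 1*(-1)*conj(-1) + 1*(exp(-3*I*pi/4))*conj(exp(I*pi/4)) + 1*(-I)*conj(-I) + 1*(-exp(3*I*pi/4))*conj(exp(3*I*pi/4))]
      = (1/8)[(1) + (-1) + (1) + (-1) + (1) + (-1) + (1) + (-1)] = 0/8 = 0
  <chi_2*chi_7, chi_6> = (1/8)[1*(1)*conj(1) + 1*(exp(I*pi/4))*conj(-I) + 1*(I)*conj(-1) + 1*(-exp(-I*pi/4))*conj(I) + 1*(-1)*conj(1) + 1*(exp(-3*I*pi/4))*conj(-I) + 1*(-I)*conj(-1) + 1*(-exp(3*I*pi/4))*conj(I)]
      = (1/8)[(1) + (exp(3*I*pi/4)) + (-I) + (exp(I*pi/4)) + (-1) + (exp(-I*pi/4)) + (I) + (exp(-3*I*pi/4))] = 0/8 = 0
  <chi_2*chi_7, chi_7> = (1/8)[1*(1)*conj(1) + 1*(exp(I*pi/4))*conj(exp(-I*pi/4)) + 1*(I)*conj(-I) + 1*(-exp(-I*pi/4))*conj(exp(-3*I*pi/4)) + 1*(-1)*conj(-1) + 1*(exp(-3*I*pi/4))*conj(exp(3*I*pi/4)) + 1*(-I)*conj(I) + 1*(-exp(3*I*pi/4))*conj(exp(I*pi/4))]
      = (1/8)[(1) + (I) + (-1) + (-I) + (1) + (I) + (-1) + (-I)] = 0/8 = 0
(Exp terms are combined using exp(i*s)*conj(exp(i*t)) = exp(i*(s-t)), and sums of them are collapsed using the identity that for every m > 1 the m distinct m-th roots of unity sum to 0, e.g. 1 + exp(2*I*pi/3) + exp(-2*I*pi/3) = 0.)
Hence the multiplicities are chi_1: 1. Dimension check: dim(chi_2)*dim(chi_7) = 1*1 = 1 and sum (mult * dim) = 1*1 = 1.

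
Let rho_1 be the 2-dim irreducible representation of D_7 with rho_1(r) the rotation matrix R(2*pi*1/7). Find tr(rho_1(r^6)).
chi_{rho_1}(r^6) = 2*cos(2*pi*1*6/7) = 2*cos(2*pi/7)

Reasoning: rho_1(r^6) is rotation by angle 2*pi*1*6/7, whose trace is 2*cos(2*pi*1*6/7) = 2*cos(2*pi/7).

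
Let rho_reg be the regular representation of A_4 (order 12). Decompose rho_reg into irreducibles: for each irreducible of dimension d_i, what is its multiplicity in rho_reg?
Each irreducible V_i of dimension d_i appears with multiplicity d_i, i.e. rho_reg = (direct sum over all irreducibles V_i) d_i V_i. The irreducible dimensions for A_4 are 1, 1, 1, 3: 3 irreducibles of dimension 1, each with multiplicity 1; 1 irreducible of dimension 3, with multiplicity 3. Total dimension 3*1*1 + 1*3*3 = 12 = |G|.

Proof sketch: General theorem: in the regular representation of a finite group G, each irreducible appears with multiplicity equal to its dimension. Check: dim(rho_reg) = sum d_i^2 = 1 + 1 + 1 + 9 = 12 = |G|.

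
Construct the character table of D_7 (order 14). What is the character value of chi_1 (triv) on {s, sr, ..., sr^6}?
Conjugacy classes: {e} of size 1, {r^1, r^6} of size 2, {r^2, r^5} of size 2, {r^3, r^4} of size 2, {s, sr, ..., sr^6} of size 7.
Character table:
  irrep \ class              {e} (size 1)  {r^1, r^6} (size 2)  {r^2, r^5} (size 2)  {r^3, r^4} (size 2)  {s, sr, ..., sr^6} (size 7)
  chi_1 (triv)               1             1                    1                    1                    1                          
  chi_2 (sign: r->1, s->-1)  1             1                    1                    1                    -1                         
  chi_3 (2d, j=1)            2             2*cos(2*pi/7)        -2*cos(3*pi/7)       -2*cos(pi/7)         0                          
  chi_4 (2d, j=2)            2             -2*cos(3*pi/7)       -2*cos(pi/7)         2*cos(2*pi/7)        0                          
  chi_5 (2d, j=3)            2             -2*cos(pi/7)         2*cos(2*pi/7)        -2*cos(3*pi/7)       0                          

Spot check: chi_1 (triv) on {s, sr, ..., sr^6} = 1.

Derivation: D_7 has order 2*7 = 14 with 5 conjugacy classes, hence 5 irreducibles. Sum of squared dims 1 + 1 + 4 + 4 + 4 = 14 = |G|. Linear characters come from the abelianisation; the 2-dimensional irreps have character r^k -> 2*cos(2*pi*j*k/7), reflections -> 0.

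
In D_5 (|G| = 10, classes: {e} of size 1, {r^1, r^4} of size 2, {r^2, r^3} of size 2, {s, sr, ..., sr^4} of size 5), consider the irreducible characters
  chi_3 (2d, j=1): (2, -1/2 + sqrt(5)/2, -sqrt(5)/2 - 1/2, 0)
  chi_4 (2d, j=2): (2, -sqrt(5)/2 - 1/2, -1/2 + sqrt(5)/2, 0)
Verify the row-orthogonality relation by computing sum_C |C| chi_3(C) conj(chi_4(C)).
Sum = 0; so <chi_3, chi_4> = 0 (distinct irreducibles are orthogonal).

Derivation: Compute term by term over conjugacy classes (|C| * chi_3(C) * conj(chi_4(C))):
  1*(2)*conj(2) + 2*(-1/2 + sqrt(5)/2)*conj(-sqrt(5)/2 - 1/2) + 2*(-sqrt(5)/2 - 1/2)*conj(-1/2 + sqrt(5)/2) + 5*(0)*conj(0)
  = (4) + (-2) + (-2) + (0)
  = 0.
Dividing by |G| = 10 gives 0/10 = 0, matching the row-orthogonality relation <chi_3, chi_4> = [chi_3 = chi_4].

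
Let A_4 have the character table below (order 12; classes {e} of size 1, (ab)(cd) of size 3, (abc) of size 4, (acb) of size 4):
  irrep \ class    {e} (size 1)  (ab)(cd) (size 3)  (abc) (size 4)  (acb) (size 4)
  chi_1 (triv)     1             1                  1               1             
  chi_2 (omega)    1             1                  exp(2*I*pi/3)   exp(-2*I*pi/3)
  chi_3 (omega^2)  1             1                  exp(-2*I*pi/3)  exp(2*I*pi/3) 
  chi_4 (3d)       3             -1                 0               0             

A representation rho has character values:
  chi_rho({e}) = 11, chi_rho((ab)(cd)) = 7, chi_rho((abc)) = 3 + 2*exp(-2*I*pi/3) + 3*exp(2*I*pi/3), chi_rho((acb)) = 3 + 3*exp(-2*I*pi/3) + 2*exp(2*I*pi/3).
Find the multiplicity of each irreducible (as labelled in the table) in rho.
Multiplicities: chi_1: 3, chi_2: 3, chi_3: 2, chi_4: 1.

Justification: Use <chi_rho, chi> = (1/|G|) sum_C |C| * chi_rho(C) * conj(chi(C)) with |G| = 12 for each irreducible chi in the table:
  <chi_rho, chi_1> = (1/12)[1*(11)*conj(1) + 3*(7)*conj(1) + 4*(3 + 2*exp(-2*I*pi/3) + 3*exp(2*I*pi/3))*conj(1) + 4*(3 + 3*exp(-2*I*pi/3) + 2*exp(2*I*pi/3))*conj(1)]
      = (1/12)[(11) + (21) + (12 + 8*exp(-2*I*pi/3) + 12*exp(2*I*pi/3)) + (12 + 12*exp(-2*I*pi/3) + 8*exp(2*I*pi/3))] = 36/12 = 3
  <chi_rho, chi_2> = (1/12)[1*(11)*conj(1) + 3*(7)*conj(1) + 4*(3 + 2*exp(-2*I*pi/3) + 3*exp(2*I*pi/3))*conj(exp(2*I*pi/3)) + 4*(3 + 3*exp(-2*I*pi/3) + 2*exp(2*I*pi/3))*conj(exp(-2*I*pi/3))]
      = (1/12)[(11) + (21) + (12 + 12*exp(-2*I*pi/3) + 8*exp(2*I*pi/3)) + (12 + 8*exp(-2*I*pi/3) + 12*exp(2*I*pi/3))] = 36/12 = 3
  <chi_rho, chi_3> = (1/12)[1*(11)*conj(1) + 3*(7)*conj(1) + 4*(3 + 2*exp(-2*I*pi/3) + 3*exp(2*I*pi/3))*conj(exp(-2*I*pi/3)) + 4*(3 + 3*exp(-2*I*pi/3) + 2*exp(2*I*pi/3))*conj(exp(2*I*pi/3))]
      = (1/12)[(11) + (21) + (-4) + (-4)] = 24/12 = 2
  <chi_rho, chi_4> = (1/12)[1*(11)*conj(3) + 3*(7)*conj(-1) + 4*(3 + 2*exp(-2*I*pi/3) + 3*exp(2*I*pi/3))*conj(0) + 4*(3 + 3*exp(-2*I*pi/3) + 2*exp(2*I*pi/3))*conj(0)]
      = (1/12)[(33) + (-21) + (0) + (0)] = 12/12 = 1
(Exp terms are combined using exp(i*s)*conj(exp(i*t)) = exp(i*(s-t)), and sums of them are collapsed using the identity that for every m > 1 the m distinct m-th roots of unity sum to 0, e.g. 1 + exp(2*I*pi/3) + exp(-2*I*pi/3) = 0.)
Dimension check: dim(rho) = sum (mult * dim) = 3*1 + 3*1 + 2*1 + 1*3 = 11 = chi_rho(e) = 11.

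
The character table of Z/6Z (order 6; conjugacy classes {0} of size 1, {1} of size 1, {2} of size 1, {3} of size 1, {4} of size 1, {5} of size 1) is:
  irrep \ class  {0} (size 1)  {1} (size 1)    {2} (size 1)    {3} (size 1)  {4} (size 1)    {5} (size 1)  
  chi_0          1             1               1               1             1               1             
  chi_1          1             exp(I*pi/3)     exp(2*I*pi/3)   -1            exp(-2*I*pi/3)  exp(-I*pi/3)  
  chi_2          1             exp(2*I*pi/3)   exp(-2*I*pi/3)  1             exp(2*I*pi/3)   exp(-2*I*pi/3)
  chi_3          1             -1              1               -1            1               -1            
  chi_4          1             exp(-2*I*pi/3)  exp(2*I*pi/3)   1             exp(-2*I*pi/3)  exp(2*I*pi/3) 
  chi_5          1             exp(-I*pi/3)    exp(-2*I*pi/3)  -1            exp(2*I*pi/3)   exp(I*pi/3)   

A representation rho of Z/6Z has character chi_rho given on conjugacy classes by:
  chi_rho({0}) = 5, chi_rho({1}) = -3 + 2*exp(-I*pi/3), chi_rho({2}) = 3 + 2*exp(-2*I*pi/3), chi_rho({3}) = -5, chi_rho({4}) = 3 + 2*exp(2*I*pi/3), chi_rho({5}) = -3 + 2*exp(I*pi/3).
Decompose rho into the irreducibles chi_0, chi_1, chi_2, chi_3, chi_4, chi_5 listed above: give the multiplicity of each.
Multiplicities: chi_0: 0, chi_1: 0, chi_2: 0, chi_3: 3, chi_4: 0, chi_5: 2.

Use <chi_rho, chi> = (1/|G|) sum_C |C| * chi_rho(C) * conj(chi(C)) with |G| = 6 for each irreducible chi in the table:
  <chi_rho, chi_0> = (1/6)[1*(5)*conj(1) + 1*(-3 + 2*exp(-I*pi/3))*conj(1) + 1*(3 + 2*exp(-2*I*pi/3))*conj(1) + 1*(-5)*conj(1) + 1*(3 + 2*exp(2*I*pi/3))*conj(1) + 1*(-3 + 2*exp(I*pi/3))*conj(1)]
      = (1/6)[(5) + (-3 + 2*exp(-I*pi/3)) + (3 + 2*exp(-2*I*pi/3)) + (-5) + (3 + 2*exp(2*I*pi/3)) + (-3 + 2*exp(I*pi/3))] = 0/6 = 0
  <chi_rho, chi_1> = (1/6)[1*(5)*conj(1) + 1*(-3 + 2*exp(-I*pi/3))*conj(exp(I*pi/3)) + 1*(3 + 2*exp(-2*I*pi/3))*conj(exp(2*I*pi/3)) + 1*(-5)*conj(-1) + 1*(3 + 2*exp(2*I*pi/3))*conj(exp(-2*I*pi/3)) + 1*(-3 + 2*exp(I*pi/3))*conj(exp(-I*pi/3))]
      = (1/6)[(5) + (2*exp(-2*I*pi/3) - 3*exp(-I*pi/3)) + (3*exp(-2*I*pi/3) + 2*exp(2*I*pi/3)) + (5) + (2*exp(-2*I*pi/3) + 3*exp(2*I*pi/3)) + (-3*exp(I*pi/3) + 2*exp(2*I*pi/3))] = 0/6 = 0
  <chi_rho, chi_2> = (1/6)[1*(5)*conj(1) + 1*(-3 + 2*exp(-I*pi/3))*conj(exp(2*I*pi/3)) + 1*(3 + 2*exp(-2*I*pi/3))*conj(exp(-2*I*pi/3)) + 1*(-5)*conj(1) + 1*(3 + 2*exp(2*I*pi/3))*conj(exp(2*I*pi/3)) + 1*(-3 + 2*exp(I*pi/3))*conj(exp(-2*I*pi/3))]
      = (1/6)[(5) + (-2 - 3*exp(-2*I*pi/3)) + (2 + 3*exp(2*I*pi/3)) + (-5) + (2 + 3*exp(-2*I*pi/3)) + (-2 - 3*exp(2*I*pi/3))] = 0/6 = 0
  <chi_rho, chi_3> = (1/6)[1*(5)*conj(1) + 1*(-3 + 2*exp(-I*pi/3))*conj(-1) + 1*(3 + 2*exp(-2*I*pi/3))*conj(1) + 1*(-5)*conj(-1) + 1*(3 + 2*exp(2*I*pi/3))*conj(1) + 1*(-3 + 2*exp(I*pi/3))*conj(-1)]
      = (1/6)[(5) + (3 - 2*exp(-I*pi/3)) + (3 + 2*exp(-2*I*pi/3)) + (5) + (3 + 2*exp(2*I*pi/3)) + (3 - 2*exp(I*pi/3))] = 18/6 = 3
  <chi_rho, chi_4> = (1/6)[1*(5)*conj(1) + 1*(-3 + 2*exp(-I*pi/3))*conj(exp(-2*I*pi/3)) + 1*(3 + 2*exp(-2*I*pi/3))*conj(exp(2*I*pi/3)) + 1*(-5)*conj(1) + 1*(3 + 2*exp(2*I*pi/3))*conj(exp(-2*I*pi/3)) + 1*(-3 + 2*exp(I*pi/3))*conj(exp(2*I*pi/3))]
      = (1/6)[(5) + (-3*exp(2*I*pi/3) + 2*exp(I*pi/3)) + (3*exp(-2*I*pi/3) + 2*exp(2*I*pi/3)) + (-5) + (2*exp(-2*I*pi/3) + 3*exp(2*I*pi/3)) + (2*exp(-I*pi/3) - 3*exp(-2*I*pi/3))] = 0/6 = 0
  <chi_rho, chi_5> = (1/6)[1*(5)*conj(1) + 1*(-3 + 2*exp(-I*pi/3))*conj(exp(-I*pi/3)) + 1*(3 + 2*exp(-2*I*pi/3))*conj(exp(-2*I*pi/3)) + 1*(-5)*conj(-1) + 1*(3 + 2*exp(2*I*pi/3))*conj(exp(2*I*pi/3)) + 1*(-3 + 2*exp(I*pi/3))*conj(exp(I*pi/3))]
      = (1/6)[(5) + (2 - 3*exp(I*pi/3)) + (2 + 3*exp(2*I*pi/3)) + (5) + (2 + 3*exp(-2*I*pi/3)) + (2 - 3*exp(-I*pi/3))] = 12/6 = 2
(Exp terms are combined using exp(i*s)*conj(exp(i*t)) = exp(i*(s-t)), and sums of them are collapsed using the identity that for every m > 1 the m distinct m-th roots of unity sum to 0, e.g. 1 + exp(2*I*pi/3) + exp(-2*I*pi/3) = 0.)
Dimension check: dim(rho) = sum (mult * dim) = 0*1 + 0*1 + 0*1 + 3*1 + 0*1 + 2*1 = 5 = chi_rho(e) = 5.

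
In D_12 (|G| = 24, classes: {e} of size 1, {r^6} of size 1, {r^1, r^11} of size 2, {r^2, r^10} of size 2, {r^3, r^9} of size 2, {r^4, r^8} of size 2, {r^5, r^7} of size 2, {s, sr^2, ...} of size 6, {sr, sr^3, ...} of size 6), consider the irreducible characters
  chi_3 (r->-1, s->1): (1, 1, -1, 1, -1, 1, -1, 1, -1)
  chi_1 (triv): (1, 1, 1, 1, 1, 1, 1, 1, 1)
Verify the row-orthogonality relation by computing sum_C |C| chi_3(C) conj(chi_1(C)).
Sum = 0; so <chi_3, chi_1> = 0 (distinct irreducibles are orthogonal).

Argument: Compute term by term over conjugacy classes (|C| * chi_3(C) * conj(chi_1(C))):
  1*(1)*conj(1) + 1*(1)*conj(1) + 2*(-1)*conj(1) + 2*(1)*conj(1) + 2*(-1)*conj(1) + 2*(1)*conj(1) + 2*(-1)*conj(1) + 6*(1)*conj(1) + 6*(-1)*conj(1)
  = (1) + (1) + (-2) + (2) + (-2) + (2) + (-2) + (6) + (-6)
  = 0.
Dividing by |G| = 24 gives 0/24 = 0, matching the row-orthogonality relation <chi_3, chi_1> = [chi_3 = chi_1].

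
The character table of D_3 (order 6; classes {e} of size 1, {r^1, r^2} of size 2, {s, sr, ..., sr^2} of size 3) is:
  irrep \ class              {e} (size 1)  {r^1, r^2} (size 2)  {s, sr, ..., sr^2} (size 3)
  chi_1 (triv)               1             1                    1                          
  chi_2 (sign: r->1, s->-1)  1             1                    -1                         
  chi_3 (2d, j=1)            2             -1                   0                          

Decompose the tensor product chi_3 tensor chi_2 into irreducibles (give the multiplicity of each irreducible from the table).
chi_3 tensor chi_2 = chi_3 (all other irreducibles have multiplicity 0).

Justification: The character of a tensor product is the pointwise product (chi_3 * chi_2)(C) = chi_3(C) * chi_2(C):
  {e}: (2)*(1), {r^1, r^2}: (-1)*(1), {s, sr, ..., sr^2}: (0)*(-1)
so (chi_3 * chi_2) takes values
  {e} -> 2, {r^1, r^2} -> -1, {s, sr, ..., sr^2} -> 0.
Now take the inner product of this character with each irreducible chi from the table, <chi_3*chi_2, chi> = (1/6) sum_C |C| (chi_3*chi_2)(C) conj(chi(C)):
  <chi_3*chi_2, chi_1> = (1/6)[1*(2)*conj(1) + 2*(-1)*conj(1) + 3*(0)*conj(1)]
      = (1/6)[(2) + (-2) + (0)] = 0/6 = 0
  <chi_3*chi_2, chi_2> = (1/6)[1*(2)*conj(1) + 2*(-1)*conj(1) + 3*(0)*conj(-1)]
      = (1/6)[(2) + (-2) + (0)] = 0/6 = 0
  <chi_3*chi_2, chi_3> = (1/6)[1*(2)*conj(2) + 2*(-1)*conj(-1) + 3*(0)*conj(0)]
      = (1/6)[(4) + (2) + (0)] = 6/6 = 1
Hence the multiplicities are chi_3: 1. Dimension check: dim(chi_3)*dim(chi_2) = 2*1 = 2 and sum (mult * dim) = 1*2 = 2.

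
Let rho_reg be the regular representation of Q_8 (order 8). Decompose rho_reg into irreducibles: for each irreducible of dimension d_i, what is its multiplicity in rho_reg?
Each irreducible V_i of dimension d_i appears with multiplicity d_i, i.e. rho_reg = (direct sum over all irreducibles V_i) d_i V_i. The irreducible dimensions for Q_8 are 1, 1, 1, 1, 2: 4 irreducibles of dimension 1, each with multiplicity 1; 1 irreducible of dimension 2, with multiplicity 2. Total dimension 4*1*1 + 1*2*2 = 8 = |G|.

Details: General theorem: in the regular representation of a finite group G, each irreducible appears with multiplicity equal to its dimension. Check: dim(rho_reg) = sum d_i^2 = 1 + 1 + 1 + 1 + 4 = 8 = |G|.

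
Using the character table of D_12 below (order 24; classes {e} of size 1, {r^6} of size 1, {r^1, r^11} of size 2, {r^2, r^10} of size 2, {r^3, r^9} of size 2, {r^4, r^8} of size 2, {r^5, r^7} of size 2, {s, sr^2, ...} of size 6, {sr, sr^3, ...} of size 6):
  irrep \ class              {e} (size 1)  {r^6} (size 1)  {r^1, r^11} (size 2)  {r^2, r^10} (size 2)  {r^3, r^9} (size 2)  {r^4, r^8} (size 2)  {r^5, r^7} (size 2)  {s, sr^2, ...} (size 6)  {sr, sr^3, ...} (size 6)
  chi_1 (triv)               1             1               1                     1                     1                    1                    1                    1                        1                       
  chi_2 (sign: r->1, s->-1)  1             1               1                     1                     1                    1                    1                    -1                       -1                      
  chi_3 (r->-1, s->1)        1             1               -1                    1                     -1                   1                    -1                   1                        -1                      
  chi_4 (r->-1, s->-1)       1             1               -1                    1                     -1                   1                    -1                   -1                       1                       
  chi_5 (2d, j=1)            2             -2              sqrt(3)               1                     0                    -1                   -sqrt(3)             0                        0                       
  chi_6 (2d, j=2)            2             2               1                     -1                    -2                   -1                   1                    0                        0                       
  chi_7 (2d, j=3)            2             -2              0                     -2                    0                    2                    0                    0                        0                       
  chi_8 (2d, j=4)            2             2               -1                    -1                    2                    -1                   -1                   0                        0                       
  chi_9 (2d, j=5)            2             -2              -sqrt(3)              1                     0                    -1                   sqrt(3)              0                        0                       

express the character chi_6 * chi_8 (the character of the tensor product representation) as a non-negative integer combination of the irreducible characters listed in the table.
chi_6 tensor chi_8 = chi_3 + chi_4 + chi_6 (all other irreducibles have multiplicity 0).

Details: The character of a tensor product is the pointwise product (chi_6 * chi_8)(C) = chi_6(C) * chi_8(C):
  {e}: (2)*(2), {r^6}: (2)*(2), {r^1, r^11}: (1)*(-1), {r^2, r^10}: (-1)*(-1), {r^3, r^9}: (-2)*(2), {r^4, r^8}: (-1)*(-1), {r^5, r^7}: (1)*(-1), {s, sr^2, ...}: (0)*(0), {sr, sr^3, ...}: (0)*(0)
so (chi_6 * chi_8) takes values
  {e} -> 4, {r^6} -> 4, {r^1, r^11} -> -1, {r^2, r^10} -> 1, {r^3, r^9} -> -4, {r^4, r^8} -> 1, {r^5, r^7} -> -1, {s, sr^2, ...} -> 0, {sr, sr^3, ...} -> 0.
Now take the inner product of this character with each irreducible chi from the table, <chi_6*chi_8, chi> = (1/24) sum_C |C| (chi_6*chi_8)(C) conj(chi(C)):
  <chi_6*chi_8, chi_1> = (1/24)[1*(4)*conj(1) + 1*(4)*conj(1) + 2*(-1)*conj(1) + 2*(1)*conj(1) + 2*(-4)*conj(1) + 2*(1)*conj(1) + 2*(-1)*conj(1) + 6*(0)*conj(1) + 6*(0)*conj(1)]
      = (1/24)[(4) + (4) + (-2) + (2) + (-8) + (2) + (-2) + (0) + (0)] = 0/24 = 0
  <chi_6*chi_8, chi_2> = (1/24)[1*(4)*conj(1) + 1*(4)*conj(1) + 2*(-1)*conj(1) + 2*(1)*conj(1) + 2*(-4)*conj(1) + 2*(1)*conj(1) + 2*(-1)*conj(1) + 6*(0)*conj(-1) + 6*(0)*conj(-1)]
      = (1/24)[(4) + (4) + (-2) + (2) + (-8) + (2) + (-2) + (0) + (0)] = 0/24 = 0
  <chi_6*chi_8, chi_3> = (1/24)[1*(4)*conj(1) + 1*(4)*conj(1) + 2*(-1)*conj(-1) + 2*(1)*conj(1) + 2*(-4)*conj(-1) + 2*(1)*conj(1) + 2*(-1)*conj(-1) + 6*(0)*conj(1) + 6*(0)*conj(-1)]
      = (1/24)[(4) + (4) + (2) + (2) + (8) + (2) + (2) + (0) + (0)] = 24/24 = 1
  <chi_6*chi_8, chi_4> = (1/24)[1*(4)*conj(1) + 1*(4)*conj(1) + 2*(-1)*conj(-1) + 2*(1)*conj(1) + 2*(-4)*conj(-1) + 2*(1)*conj(1) + 2*(-1)*conj(-1) + 6*(0)*conj(-1) + 6*(0)*conj(1)]
      = (1/24)[(4) + (4) + (2) + (2) + (8) + (2) + (2) + (0) + (0)] = 24/24 = 1
  <chi_6*chi_8, chi_5> = (1/24)[1*(4)*conj(2) + 1*(4)*conj(-2) + 2*(-1)*conj(sqrt(3)) + 2*(1)*conj(1) + 2*(-4)*conj(0) + 2*(1)*conj(-1) + 2*(-1)*conj(-sqrt(3)) + 6*(0)*conj(0) + 6*(0)*conj(0)]
      = (1/24)[(8) + (-8) + (-2*sqrt(3)) + (2) + (0) + (-2) + (2*sqrt(3)) + (0) + (0)] = 0/24 = 0
  <chi_6*chi_8, chi_6> = (1/24)[1*(4)*conj(2) + 1*(4)*conj(2) + 2*(-1)*conj(1) + 2*(1)*conj(-1) + 2*(-4)*conj(-2) + 2*(1)*conj(-1) + 2*(-1)*conj(1) + 6*(0)*conj(0) + 6*(0)*conj(0)]
      = (1/24)[(8) + (8) + (-2) + (-2) + (16) + (-2) + (-2) + (0) + (0)] = 24/24 = 1
  <chi_6*chi_8, chi_7> = (1/24)[1*(4)*conj(2) + 1*(4)*conj(-2) + 2*(-1)*conj(0) + 2*(1)*conj(-2) + 2*(-4)*conj(0) + 2*(1)*conj(2) + 2*(-1)*conj(0) + 6*(0)*conj(0) + 6*(0)*conj(0)]
      = (1/24)[(8) + (-8) + (0) + (-4) + (0) + (4) + (0) + (0) + (0)] = 0/24 = 0
  <chi_6*chi_8, chi_8> = (1/24)[1*(4)*conj(2) + 1*(4)*conj(2) + 2*(-1)*conj(-1) + 2*(1)*conj(-1) + 2*(-4)*conj(2) + 2*(1)*conj(-1) + 2*(-1)*conj(-1) + 6*(0)*conj(0) + 6*(0)*conj(0)]
      = (1/24)[(8) + (8) + (2) + (-2) + (-16) + (-2) + (2) + (0) + (0)] = 0/24 = 0
  <chi_6*chi_8, chi_9> = (1/24)[1*(4)*conj(2) + 1*(4)*conj(-2) + 2*(-1)*conj(-sqrt(3)) + 2*(1)*conj(1) + 2*(-4)*conj(0) + 2*(1)*conj(-1) + 2*(-1)*conj(sqrt(3)) + 6*(0)*conj(0) + 6*(0)*conj(0)]
      = (1/24)[(8) + (-8) + (2*sqrt(3)) + (2) + (0) + (-2) + (-2*sqrt(3)) + (0) + (0)] = 0/24 = 0
Hence the multiplicities are chi_3: 1, chi_4: 1, chi_6: 1. Dimension check: dim(chi_6)*dim(chi_8) = 2*2 = 4 and sum (mult * dim) = 1*1 + 1*1 + 1*2 = 4.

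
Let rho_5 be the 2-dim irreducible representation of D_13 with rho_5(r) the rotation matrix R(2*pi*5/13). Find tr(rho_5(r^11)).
chi_{rho_5}(r^11) = 2*cos(2*pi*5*11/13) = 2*cos(110*pi/13)

Proof sketch: rho_5(r^11) is rotation by angle 2*pi*5*11/13, whose trace is 2*cos(2*pi*5*11/13) = 2*cos(110*pi/13).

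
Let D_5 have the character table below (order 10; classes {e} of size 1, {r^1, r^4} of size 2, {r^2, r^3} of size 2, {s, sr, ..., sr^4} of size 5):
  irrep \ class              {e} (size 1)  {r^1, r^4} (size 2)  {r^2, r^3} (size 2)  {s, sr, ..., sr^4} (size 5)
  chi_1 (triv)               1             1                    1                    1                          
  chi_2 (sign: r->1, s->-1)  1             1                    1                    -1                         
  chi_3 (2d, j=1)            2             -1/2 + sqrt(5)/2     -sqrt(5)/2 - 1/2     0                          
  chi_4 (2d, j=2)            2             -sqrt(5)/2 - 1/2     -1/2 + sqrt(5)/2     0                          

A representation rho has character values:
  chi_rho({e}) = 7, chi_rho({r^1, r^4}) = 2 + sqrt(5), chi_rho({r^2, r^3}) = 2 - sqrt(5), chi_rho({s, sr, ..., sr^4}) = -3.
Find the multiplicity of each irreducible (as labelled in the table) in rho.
Multiplicities: chi_1: 0, chi_2: 3, chi_3: 2, chi_4: 0.

Argument: Use <chi_rho, chi> = (1/|G|) sum_C |C| * chi_rho(C) * conj(chi(C)) with |G| = 10 for each irreducible chi in the table:
  <chi_rho, chi_1> = (1/10)[1*(7)*conj(1) + 2*(2 + sqrt(5))*conj(1) + 2*(2 - sqrt(5))*conj(1) + 5*(-3)*conj(1)]
      = (1/10)[(7) + (4 + 2*sqrt(5)) + (4 - 2*sqrt(5)) + (-15)] = 0/10 = 0
  <chi_rho, chi_2> = (1/10)[1*(7)*conj(1) + 2*(2 + sqrt(5))*conj(1) + 2*(2 - sqrt(5))*conj(1) + 5*(-3)*conj(-1)]
      = (1/10)[(7) + (4 + 2*sqrt(5)) + (4 - 2*sqrt(5)) + (15)] = 30/10 = 3
  <chi_rho, chi_3> = (1/10)[1*(7)*conj(2) + 2*(2 + sqrt(5))*conj(-1/2 + sqrt(5)/2) + 2*(2 - sqrt(5))*conj(-sqrt(5)/2 - 1/2) + 5*(-3)*conj(0)]
      = (1/10)[(14) + (sqrt(5) + 3) + (3 - sqrt(5)) + (0)] = 20/10 = 2
  <chi_rho, chi_4> = (1/10)[1*(7)*conj(2) + 2*(2 + sqrt(5))*conj(-sqrt(5)/2 - 1/2) + 2*(2 - sqrt(5))*conj(-1/2 + sqrt(5)/2) + 5*(-3)*conj(0)]
      = (1/10)[(14) + (-7 - 3*sqrt(5)) + (-7 + 3*sqrt(5)) + (0)] = 0/10 = 0
Dimension check: dim(rho) = sum (mult * dim) = 0*1 + 3*1 + 2*2 + 0*2 = 7 = chi_rho(e) = 7.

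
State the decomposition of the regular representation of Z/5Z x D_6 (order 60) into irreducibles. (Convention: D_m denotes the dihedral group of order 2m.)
Each irreducible V_i of dimension d_i appears with multiplicity d_i, i.e. rho_reg = (direct sum over all irreducibles V_i) d_i V_i. The irreducible dimensions for Z/5Z x D_6 are 1, 1, 1, 1, 1, 1, 1, 1, 1, 1, 1, 1, 1, 1, 1, 1, 1, 1, 1, 1, 2, 2, 2, 2, 2, 2, 2, 2, 2, 2: 20 irreducibles of dimension 1, each with multiplicity 1; 10 irreducibles of dimension 2, each with multiplicity 2. Total dimension 20*1*1 + 10*2*2 = 60 = |G|.

Explanation: General theorem: in the regular representation of a finite group G, each irreducible appears with multiplicity equal to its dimension. Check: dim(rho_reg) = sum d_i^2 = 1 + 1 + 1 + 1 + 1 + 1 + 1 + 1 + 1 + 1 + 1 + 1 + 1 + 1 + 1 + 1 + 1 + 1 + 1 + 1 + 4 + 4 + 4 + 4 + 4 + 4 + 4 + 4 + 4 + 4 = 60 = |G|.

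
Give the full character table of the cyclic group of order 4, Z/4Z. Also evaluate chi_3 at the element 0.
Character table of Z/4Z (irreps indexed chi_0,...,chi_3 with chi_k(m) = zeta_4^(k*m), zeta_4 = exp(2*pi*i/4)):
  irrep \ class  {0} (size 1)  {1} (size 1)  {2} (size 1)  {3} (size 1)
  chi_0          1             1             1             1           
  chi_1          1             I             -1            -I          
  chi_2          1             -1            1             -1          
  chi_3          1             -I            -1            I           

Spot check: chi_3(0) = zeta_4^(3*0) = zeta_4^0 = 1.

Derivation: Z/4Z is abelian, so all 4 irreducible complex representations are 1-dimensional. They are given by chi_k(m) = zeta_4^(k*m) for k = 0,...,3. Row orthogonality: sum_m chi_k(m) conj(chi_l(m)) = 4 * [k = l].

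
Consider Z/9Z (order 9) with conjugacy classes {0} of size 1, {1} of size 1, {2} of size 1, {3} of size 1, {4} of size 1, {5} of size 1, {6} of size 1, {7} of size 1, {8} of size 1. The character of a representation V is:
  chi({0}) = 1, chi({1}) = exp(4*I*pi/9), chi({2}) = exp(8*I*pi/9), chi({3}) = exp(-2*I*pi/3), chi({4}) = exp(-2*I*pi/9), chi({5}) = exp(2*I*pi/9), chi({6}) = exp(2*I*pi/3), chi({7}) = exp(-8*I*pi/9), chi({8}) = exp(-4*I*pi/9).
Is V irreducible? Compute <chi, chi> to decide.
Irreducible: <chi, chi> = 1.

Why: <chi, chi> = (1/|G|) sum_C |C| * |chi(C)|^2 = (1/9)[1*|1|^2 + 1*|exp(4*I*pi/9)|^2 + 1*|exp(8*I*pi/9)|^2 + 1*|exp(-2*I*pi/3)|^2 + 1*|exp(-2*I*pi/9)|^2 + 1*|exp(2*I*pi/9)|^2 + 1*|exp(2*I*pi/3)|^2 + 1*|exp(-8*I*pi/9)|^2 + 1*|exp(-4*I*pi/9)|^2]
  = (1/9)[(1) + (1) + (1) + (1) + (1) + (1) + (1) + (1) + (1)] = 9/9 = 1.
(Exp terms are combined using exp(i*s)*conj(exp(i*t)) = exp(i*(s-t)), and sums of them are collapsed using the identity that for every m > 1 the m distinct m-th roots of unity sum to 0, e.g. 1 + exp(2*I*pi/3) + exp(-2*I*pi/3) = 0.)
A character is irreducible iff <chi, chi> = 1, so this representation is irreducible.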